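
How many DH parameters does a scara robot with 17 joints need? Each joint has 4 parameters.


Given: 17 joints, 4 DH parameters per joint (d, theta, a, alpha)
Total DH parameters = number_of_joints * 4
Total = 17 * 4
Total = 68

68


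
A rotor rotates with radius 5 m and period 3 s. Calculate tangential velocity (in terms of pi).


Given: radius r = 5 m, period T = 3 s
Using v = 2*pi*r / T
v = 2*pi*5 / 3
v = 10*pi / 3
v = 10/3*pi m/s

10/3*pi m/s


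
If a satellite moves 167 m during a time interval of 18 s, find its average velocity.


Given: distance d = 167 m, time t = 18 s
Using v = d / t
v = 167 / 18
v = 167/18 m/s

167/18 m/s


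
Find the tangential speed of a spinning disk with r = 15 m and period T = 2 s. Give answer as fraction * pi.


Given: radius r = 15 m, period T = 2 s
Using v = 2*pi*r / T
v = 2*pi*15 / 2
v = 30*pi / 2
v = 15*pi m/s

15*pi m/s


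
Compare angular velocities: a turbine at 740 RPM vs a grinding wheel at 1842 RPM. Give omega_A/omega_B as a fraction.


Given: RPM_A = 740, RPM_B = 1842
omega = 2*pi*RPM/60, so omega_A/omega_B = RPM_A / RPM_B
omega_A/omega_B = 740 / 1842
omega_A/omega_B = 370/921

370/921


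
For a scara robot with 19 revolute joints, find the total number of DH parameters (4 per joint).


Given: 19 joints, 4 DH parameters per joint (d, theta, a, alpha)
Total DH parameters = number_of_joints * 4
Total = 19 * 4
Total = 76

76


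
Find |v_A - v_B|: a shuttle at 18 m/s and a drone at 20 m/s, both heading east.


Given: v_A = 18 m/s east, v_B = 20 m/s east
Both move in the same direction; relative speed = |v_A - v_B|
|18 - 20| = |-2|
= 2 m/s

2 m/s


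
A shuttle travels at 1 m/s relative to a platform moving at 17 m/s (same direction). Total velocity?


Given: object velocity = 1 m/s, platform velocity = 17 m/s (same direction)
Using classical velocity addition: v_total = v_object + v_platform
v_total = 1 + 17
v_total = 18 m/s

18 m/s


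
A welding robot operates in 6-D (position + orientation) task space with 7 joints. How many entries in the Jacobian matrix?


Given: task space dimension = 6, joints = 7
Jacobian is a 6 x 7 matrix
Total entries = rows * columns
Total = 6 * 7
Total = 42

42


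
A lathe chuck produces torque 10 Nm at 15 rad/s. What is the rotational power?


Given: tau = 10 Nm, omega = 15 rad/s
Using P = tau * omega
P = 10 * 15
P = 150 W

150 W


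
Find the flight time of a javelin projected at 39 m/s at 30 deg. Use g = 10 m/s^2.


Given: v0 = 39 m/s, theta = 30 deg, g = 10 m/s^2
sin(30) = 1/2
Using T = 2*v0*sin(theta) / g
T = 2*39*1/2 / 10
T = 39 / 10
T = 39/10 s

39/10 s


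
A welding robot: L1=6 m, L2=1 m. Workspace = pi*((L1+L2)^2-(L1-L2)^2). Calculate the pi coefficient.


Given: L1 = 6, L2 = 1
(L1+L2)^2 = (7)^2 = 49
(L1-L2)^2 = (5)^2 = 25
Difference = 49 - 25 = 24
This equals 4*L1*L2 = 4*6*1 = 24
Workspace area = 24*pi

24


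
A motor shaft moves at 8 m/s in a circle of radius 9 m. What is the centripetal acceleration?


Given: v = 8 m/s, r = 9 m
Using a_c = v^2 / r
a_c = 8^2 / 9
a_c = 64 / 9
a_c = 64/9 m/s^2

64/9 m/s^2


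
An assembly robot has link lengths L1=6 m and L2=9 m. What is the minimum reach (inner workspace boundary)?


Given: L1 = 6 m, L2 = 9 m
For a 2-link planar arm, min reach = |L1 - L2| (second link folded back)
Min reach = |6 - 9|
Min reach = 3 m

3 m


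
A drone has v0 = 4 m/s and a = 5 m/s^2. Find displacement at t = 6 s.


Given: v0 = 4 m/s, a = 5 m/s^2, t = 6 s
Using s = v0*t + (1/2)*a*t^2
s = 4*6 + (1/2)*5*6^2
s = 24 + (1/2)*180
s = 24 + 90
s = 114

114 m


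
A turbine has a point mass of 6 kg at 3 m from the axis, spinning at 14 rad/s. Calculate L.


Given: m = 6 kg, r = 3 m, omega = 14 rad/s
For a point mass: I = m*r^2
I = 6*3^2 = 6*9 = 54
L = I*omega = 54*14
L = 756 kg*m^2/s

756 kg*m^2/s


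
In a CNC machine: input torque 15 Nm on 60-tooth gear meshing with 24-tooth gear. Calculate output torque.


Given: N1 = 60, N2 = 24, T1 = 15 Nm
Using T2/T1 = N2/N1
T2 = T1 * N2 / N1
T2 = 15 * 24 / 60
T2 = 360 / 60
T2 = 6 Nm

6 Nm


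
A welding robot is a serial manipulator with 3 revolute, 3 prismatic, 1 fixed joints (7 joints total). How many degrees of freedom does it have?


Given: serial robot with 3 revolute, 3 prismatic, 1 fixed joints
DOF contribution per joint type: revolute=1, prismatic=1, spherical=3, fixed=0
DOF = 3*1 + 3*1 + 1*0
DOF = 6

6


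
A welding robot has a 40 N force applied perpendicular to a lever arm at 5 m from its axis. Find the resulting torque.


Given: F = 40 N, r = 5 m, angle = 90 deg (perpendicular)
Using tau = F * r * sin(90)
sin(90) = 1
tau = 40 * 5 * 1
tau = 200 Nm

200 Nm


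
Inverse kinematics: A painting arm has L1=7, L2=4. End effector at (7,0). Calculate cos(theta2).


Given: L1 = 7, L2 = 4, target (x, y) = (7, 0)
Using cos(theta2) = (x^2 + y^2 - L1^2 - L2^2) / (2*L1*L2)
x^2 + y^2 = 7^2 + 0 = 49
L1^2 + L2^2 = 49 + 16 = 65
Numerator = 49 - 65 = -16
Denominator = 2*7*4 = 56
cos(theta2) = -16/56 = -2/7

-2/7


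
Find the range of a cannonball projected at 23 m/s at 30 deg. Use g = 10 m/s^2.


Given: v0 = 23 m/s, theta = 30 deg, g = 10 m/s^2
sin(2*30) = sin(60) = sqrt(3)/2
Using R = v0^2 * sin(2*theta) / g
R = 23^2 * (sqrt(3)/2) / 10
R = 529 * sqrt(3) / 20
R = 529/20*sqrt(3) m

529/20*sqrt(3) m


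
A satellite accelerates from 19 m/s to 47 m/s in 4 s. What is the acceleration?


Given: initial velocity v0 = 19 m/s, final velocity v = 47 m/s, time t = 4 s
Using a = (v - v0) / t
a = (47 - 19) / 4
a = 28 / 4
a = 7 m/s^2

7 m/s^2


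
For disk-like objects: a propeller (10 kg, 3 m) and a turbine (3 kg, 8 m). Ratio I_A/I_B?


Given: M1=10 kg, R1=3 m, M2=3 kg, R2=8 m
For a disk: I = (1/2)*M*R^2, so I_A/I_B = (M1*R1^2)/(M2*R2^2)
M1*R1^2 = 10*9 = 90
M2*R2^2 = 3*64 = 192
I_A/I_B = 90/192 = 15/32

15/32


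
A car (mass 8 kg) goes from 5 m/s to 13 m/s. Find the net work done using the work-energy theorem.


Given: m = 8 kg, v0 = 5 m/s, v = 13 m/s
Using W = (1/2)*m*(v^2 - v0^2)
v^2 = 13^2 = 169
v0^2 = 5^2 = 25
v^2 - v0^2 = 169 - 25 = 144
W = (1/2)*8*144 = 576 J

576 J


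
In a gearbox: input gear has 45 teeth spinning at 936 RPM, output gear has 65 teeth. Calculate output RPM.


Given: N1 = 45 teeth, w1 = 936 RPM, N2 = 65 teeth
Using N1*w1 = N2*w2
w2 = N1*w1 / N2
w2 = 45*936 / 65
w2 = 42120 / 65
w2 = 648 RPM

648 RPM


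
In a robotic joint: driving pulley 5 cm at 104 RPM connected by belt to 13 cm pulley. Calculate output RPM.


Given: D1 = 5 cm, w1 = 104 RPM, D2 = 13 cm
Using D1*w1 = D2*w2
w2 = D1*w1 / D2
w2 = 5*104 / 13
w2 = 520 / 13
w2 = 40 RPM

40 RPM


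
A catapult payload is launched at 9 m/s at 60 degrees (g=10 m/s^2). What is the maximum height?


Given: v0 = 9 m/s, theta = 60 deg, g = 10 m/s^2
sin^2(60) = 3/4
Using H = v0^2 * sin^2(theta) / (2*g)
H = 9^2 * 3/4 / (2*10)
H = 81 * 3/4 / 20
H = 243/4 / 20
H = 243/80 m

243/80 m


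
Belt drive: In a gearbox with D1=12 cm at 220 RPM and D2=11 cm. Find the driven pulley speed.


Given: D1 = 12 cm, w1 = 220 RPM, D2 = 11 cm
Using D1*w1 = D2*w2
w2 = D1*w1 / D2
w2 = 12*220 / 11
w2 = 2640 / 11
w2 = 240 RPM

240 RPM


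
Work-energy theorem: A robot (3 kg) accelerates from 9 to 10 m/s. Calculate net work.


Given: m = 3 kg, v0 = 9 m/s, v = 10 m/s
Using W = (1/2)*m*(v^2 - v0^2)
v^2 = 10^2 = 100
v0^2 = 9^2 = 81
v^2 - v0^2 = 100 - 81 = 19
W = (1/2)*3*19 = 57/2 J

57/2 J


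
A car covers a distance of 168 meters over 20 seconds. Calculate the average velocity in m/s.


Given: distance d = 168 m, time t = 20 s
Using v = d / t
v = 168 / 20
v = 42/5 m/s

42/5 m/s


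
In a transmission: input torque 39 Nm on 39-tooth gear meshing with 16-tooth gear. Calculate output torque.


Given: N1 = 39, N2 = 16, T1 = 39 Nm
Using T2/T1 = N2/N1
T2 = T1 * N2 / N1
T2 = 39 * 16 / 39
T2 = 624 / 39
T2 = 16 Nm

16 Nm


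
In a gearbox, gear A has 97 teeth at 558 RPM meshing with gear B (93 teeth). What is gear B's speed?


Given: N1 = 97 teeth, w1 = 558 RPM, N2 = 93 teeth
Using N1*w1 = N2*w2
w2 = N1*w1 / N2
w2 = 97*558 / 93
w2 = 54126 / 93
w2 = 582 RPM

582 RPM


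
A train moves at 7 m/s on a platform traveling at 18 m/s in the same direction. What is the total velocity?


Given: object velocity = 7 m/s, platform velocity = 18 m/s (same direction)
Using classical velocity addition: v_total = v_object + v_platform
v_total = 7 + 18
v_total = 25 m/s

25 m/s


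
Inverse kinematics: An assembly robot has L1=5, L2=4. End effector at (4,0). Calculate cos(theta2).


Given: L1 = 5, L2 = 4, target (x, y) = (4, 0)
Using cos(theta2) = (x^2 + y^2 - L1^2 - L2^2) / (2*L1*L2)
x^2 + y^2 = 4^2 + 0 = 16
L1^2 + L2^2 = 25 + 16 = 41
Numerator = 16 - 41 = -25
Denominator = 2*5*4 = 40
cos(theta2) = -25/40 = -5/8

-5/8


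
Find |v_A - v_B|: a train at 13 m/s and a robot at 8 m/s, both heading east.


Given: v_A = 13 m/s east, v_B = 8 m/s east
Both move in the same direction; relative speed = |v_A - v_B|
|13 - 8| = |5|
= 5 m/s

5 m/s


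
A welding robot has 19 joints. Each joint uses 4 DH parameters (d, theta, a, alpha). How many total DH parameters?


Given: 19 joints, 4 DH parameters per joint (d, theta, a, alpha)
Total DH parameters = number_of_joints * 4
Total = 19 * 4
Total = 76

76


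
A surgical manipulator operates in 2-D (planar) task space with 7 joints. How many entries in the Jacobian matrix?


Given: task space dimension = 2, joints = 7
Jacobian is a 2 x 7 matrix
Total entries = rows * columns
Total = 2 * 7
Total = 14

14


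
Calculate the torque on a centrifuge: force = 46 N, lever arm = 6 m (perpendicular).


Given: F = 46 N, r = 6 m, angle = 90 deg (perpendicular)
Using tau = F * r * sin(90)
sin(90) = 1
tau = 46 * 6 * 1
tau = 276 Nm

276 Nm


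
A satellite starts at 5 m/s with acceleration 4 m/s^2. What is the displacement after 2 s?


Given: v0 = 5 m/s, a = 4 m/s^2, t = 2 s
Using s = v0*t + (1/2)*a*t^2
s = 5*2 + (1/2)*4*2^2
s = 10 + (1/2)*16
s = 10 + 8
s = 18

18 m


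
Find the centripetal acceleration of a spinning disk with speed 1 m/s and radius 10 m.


Given: v = 1 m/s, r = 10 m
Using a_c = v^2 / r
a_c = 1^2 / 10
a_c = 1 / 10
a_c = 1/10 m/s^2

1/10 m/s^2


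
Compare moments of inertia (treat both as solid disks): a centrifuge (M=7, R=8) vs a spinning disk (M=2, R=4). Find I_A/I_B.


Given: M1=7 kg, R1=8 m, M2=2 kg, R2=4 m
For a disk: I = (1/2)*M*R^2, so I_A/I_B = (M1*R1^2)/(M2*R2^2)
M1*R1^2 = 7*64 = 448
M2*R2^2 = 2*16 = 32
I_A/I_B = 448/32 = 14

14


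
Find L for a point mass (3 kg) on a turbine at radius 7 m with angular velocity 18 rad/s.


Given: m = 3 kg, r = 7 m, omega = 18 rad/s
For a point mass: I = m*r^2
I = 3*7^2 = 3*49 = 147
L = I*omega = 147*18
L = 2646 kg*m^2/s

2646 kg*m^2/s


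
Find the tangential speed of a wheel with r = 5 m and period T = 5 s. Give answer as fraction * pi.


Given: radius r = 5 m, period T = 5 s
Using v = 2*pi*r / T
v = 2*pi*5 / 5
v = 10*pi / 5
v = 2*pi m/s

2*pi m/s


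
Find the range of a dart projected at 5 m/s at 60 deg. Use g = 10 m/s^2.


Given: v0 = 5 m/s, theta = 60 deg, g = 10 m/s^2
sin(2*60) = sin(120) = sqrt(3)/2
Using R = v0^2 * sin(2*theta) / g
R = 5^2 * (sqrt(3)/2) / 10
R = 25 * sqrt(3) / 20
R = 5/4*sqrt(3) m

5/4*sqrt(3) m


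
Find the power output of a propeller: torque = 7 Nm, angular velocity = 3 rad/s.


Given: tau = 7 Nm, omega = 3 rad/s
Using P = tau * omega
P = 7 * 3
P = 21 W

21 W


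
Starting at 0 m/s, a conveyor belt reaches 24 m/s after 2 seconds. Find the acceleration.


Given: initial velocity v0 = 0 m/s, final velocity v = 24 m/s, time t = 2 s
Using a = (v - v0) / t
a = (24 - 0) / 2
a = 24 / 2
a = 12 m/s^2

12 m/s^2


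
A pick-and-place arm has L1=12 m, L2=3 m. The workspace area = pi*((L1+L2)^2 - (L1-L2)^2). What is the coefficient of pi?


Given: L1 = 12, L2 = 3
(L1+L2)^2 = (15)^2 = 225
(L1-L2)^2 = (9)^2 = 81
Difference = 225 - 81 = 144
This equals 4*L1*L2 = 4*12*3 = 144
Workspace area = 144*pi

144


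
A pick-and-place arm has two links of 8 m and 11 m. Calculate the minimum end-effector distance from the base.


Given: L1 = 8 m, L2 = 11 m
For a 2-link planar arm, min reach = |L1 - L2| (second link folded back)
Min reach = |8 - 11|
Min reach = 3 m

3 m


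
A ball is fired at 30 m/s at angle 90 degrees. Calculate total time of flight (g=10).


Given: v0 = 30 m/s, theta = 90 deg, g = 10 m/s^2
sin(90) = 1
Using T = 2*v0*sin(theta) / g
T = 2*30*1 / 10
T = 60 / 10
T = 6 s

6 s


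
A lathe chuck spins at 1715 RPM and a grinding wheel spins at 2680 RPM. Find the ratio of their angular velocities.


Given: RPM_A = 1715, RPM_B = 2680
omega = 2*pi*RPM/60, so omega_A/omega_B = RPM_A / RPM_B
omega_A/omega_B = 1715 / 2680
omega_A/omega_B = 343/536

343/536


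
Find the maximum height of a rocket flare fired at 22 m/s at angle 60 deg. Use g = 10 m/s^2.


Given: v0 = 22 m/s, theta = 60 deg, g = 10 m/s^2
sin^2(60) = 3/4
Using H = v0^2 * sin^2(theta) / (2*g)
H = 22^2 * 3/4 / (2*10)
H = 484 * 3/4 / 20
H = 363 / 20
H = 363/20 m

363/20 m


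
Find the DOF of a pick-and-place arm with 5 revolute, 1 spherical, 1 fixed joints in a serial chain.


Given: serial robot with 5 revolute, 1 spherical, 1 fixed joints
DOF contribution per joint type: revolute=1, prismatic=1, spherical=3, fixed=0
DOF = 5*1 + 1*3 + 1*0
DOF = 8

8


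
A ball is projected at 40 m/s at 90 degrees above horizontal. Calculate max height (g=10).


Given: v0 = 40 m/s, theta = 90 deg, g = 10 m/s^2
sin^2(90) = 1
Using H = v0^2 * sin^2(theta) / (2*g)
H = 40^2 * 1 / (2*10)
H = 1600 * 1 / 20
H = 1600 / 20
H = 80 m

80 m


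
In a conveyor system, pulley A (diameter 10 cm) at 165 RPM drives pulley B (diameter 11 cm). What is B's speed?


Given: D1 = 10 cm, w1 = 165 RPM, D2 = 11 cm
Using D1*w1 = D2*w2
w2 = D1*w1 / D2
w2 = 10*165 / 11
w2 = 1650 / 11
w2 = 150 RPM

150 RPM


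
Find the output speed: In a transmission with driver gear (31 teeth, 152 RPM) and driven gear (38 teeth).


Given: N1 = 31 teeth, w1 = 152 RPM, N2 = 38 teeth
Using N1*w1 = N2*w2
w2 = N1*w1 / N2
w2 = 31*152 / 38
w2 = 4712 / 38
w2 = 124 RPM

124 RPM


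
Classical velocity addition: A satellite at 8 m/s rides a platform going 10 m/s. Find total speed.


Given: object velocity = 8 m/s, platform velocity = 10 m/s (same direction)
Using classical velocity addition: v_total = v_object + v_platform
v_total = 8 + 10
v_total = 18 m/s

18 m/s


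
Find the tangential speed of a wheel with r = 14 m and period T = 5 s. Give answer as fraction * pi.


Given: radius r = 14 m, period T = 5 s
Using v = 2*pi*r / T
v = 2*pi*14 / 5
v = 28*pi / 5
v = 28/5*pi m/s

28/5*pi m/s


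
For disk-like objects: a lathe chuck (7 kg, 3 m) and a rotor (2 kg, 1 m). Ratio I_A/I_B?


Given: M1=7 kg, R1=3 m, M2=2 kg, R2=1 m
For a disk: I = (1/2)*M*R^2, so I_A/I_B = (M1*R1^2)/(M2*R2^2)
M1*R1^2 = 7*9 = 63
M2*R2^2 = 2*1 = 2
I_A/I_B = 63/2 = 63/2

63/2


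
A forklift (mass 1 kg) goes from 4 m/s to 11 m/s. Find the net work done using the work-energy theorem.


Given: m = 1 kg, v0 = 4 m/s, v = 11 m/s
Using W = (1/2)*m*(v^2 - v0^2)
v^2 = 11^2 = 121
v0^2 = 4^2 = 16
v^2 - v0^2 = 121 - 16 = 105
W = (1/2)*1*105 = 105/2 J

105/2 J


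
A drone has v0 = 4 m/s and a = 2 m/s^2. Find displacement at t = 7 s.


Given: v0 = 4 m/s, a = 2 m/s^2, t = 7 s
Using s = v0*t + (1/2)*a*t^2
s = 4*7 + (1/2)*2*7^2
s = 28 + (1/2)*98
s = 28 + 49
s = 77

77 m


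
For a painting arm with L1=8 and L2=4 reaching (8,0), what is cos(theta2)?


Given: L1 = 8, L2 = 4, target (x, y) = (8, 0)
Using cos(theta2) = (x^2 + y^2 - L1^2 - L2^2) / (2*L1*L2)
x^2 + y^2 = 8^2 + 0 = 64
L1^2 + L2^2 = 64 + 16 = 80
Numerator = 64 - 80 = -16
Denominator = 2*8*4 = 64
cos(theta2) = -16/64 = -1/4

-1/4


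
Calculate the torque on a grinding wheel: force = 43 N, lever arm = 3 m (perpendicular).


Given: F = 43 N, r = 3 m, angle = 90 deg (perpendicular)
Using tau = F * r * sin(90)
sin(90) = 1
tau = 43 * 3 * 1
tau = 129 Nm

129 Nm


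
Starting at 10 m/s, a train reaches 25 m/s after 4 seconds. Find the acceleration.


Given: initial velocity v0 = 10 m/s, final velocity v = 25 m/s, time t = 4 s
Using a = (v - v0) / t
a = (25 - 10) / 4
a = 15 / 4
a = 15/4 m/s^2

15/4 m/s^2


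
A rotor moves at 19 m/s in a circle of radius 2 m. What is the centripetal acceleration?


Given: v = 19 m/s, r = 2 m
Using a_c = v^2 / r
a_c = 19^2 / 2
a_c = 361 / 2
a_c = 361/2 m/s^2

361/2 m/s^2


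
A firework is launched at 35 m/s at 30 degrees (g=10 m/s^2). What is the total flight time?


Given: v0 = 35 m/s, theta = 30 deg, g = 10 m/s^2
sin(30) = 1/2
Using T = 2*v0*sin(theta) / g
T = 2*35*1/2 / 10
T = 35 / 10
T = 7/2 s

7/2 s


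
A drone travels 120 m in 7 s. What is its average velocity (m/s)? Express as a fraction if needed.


Given: distance d = 120 m, time t = 7 s
Using v = d / t
v = 120 / 7
v = 120/7 m/s

120/7 m/s


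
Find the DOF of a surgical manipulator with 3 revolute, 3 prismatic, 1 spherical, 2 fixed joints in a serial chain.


Given: serial robot with 3 revolute, 3 prismatic, 1 spherical, 2 fixed joints
DOF contribution per joint type: revolute=1, prismatic=1, spherical=3, fixed=0
DOF = 3*1 + 3*1 + 1*3 + 2*0
DOF = 9

9


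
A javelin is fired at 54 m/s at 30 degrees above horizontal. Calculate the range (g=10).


Given: v0 = 54 m/s, theta = 30 deg, g = 10 m/s^2
sin(2*30) = sin(60) = sqrt(3)/2
Using R = v0^2 * sin(2*theta) / g
R = 54^2 * (sqrt(3)/2) / 10
R = 2916 * sqrt(3) / 20
R = 729/5*sqrt(3) m

729/5*sqrt(3) m


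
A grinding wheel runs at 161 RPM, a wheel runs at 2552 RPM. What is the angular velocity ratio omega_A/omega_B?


Given: RPM_A = 161, RPM_B = 2552
omega = 2*pi*RPM/60, so omega_A/omega_B = RPM_A / RPM_B
omega_A/omega_B = 161 / 2552
omega_A/omega_B = 161/2552

161/2552


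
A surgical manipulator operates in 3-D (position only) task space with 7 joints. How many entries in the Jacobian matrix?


Given: task space dimension = 3, joints = 7
Jacobian is a 3 x 7 matrix
Total entries = rows * columns
Total = 3 * 7
Total = 21

21


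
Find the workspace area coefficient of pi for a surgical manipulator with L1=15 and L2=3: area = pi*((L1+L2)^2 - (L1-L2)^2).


Given: L1 = 15, L2 = 3
(L1+L2)^2 = (18)^2 = 324
(L1-L2)^2 = (12)^2 = 144
Difference = 324 - 144 = 180
This equals 4*L1*L2 = 4*15*3 = 180
Workspace area = 180*pi

180


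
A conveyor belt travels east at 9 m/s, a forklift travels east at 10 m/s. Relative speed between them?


Given: v_A = 9 m/s east, v_B = 10 m/s east
Both move in the same direction; relative speed = |v_A - v_B|
|9 - 10| = |-1|
= 1 m/s

1 m/s


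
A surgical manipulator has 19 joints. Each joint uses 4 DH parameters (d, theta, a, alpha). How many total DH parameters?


Given: 19 joints, 4 DH parameters per joint (d, theta, a, alpha)
Total DH parameters = number_of_joints * 4
Total = 19 * 4
Total = 76

76


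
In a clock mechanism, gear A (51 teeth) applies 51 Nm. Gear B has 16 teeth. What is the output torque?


Given: N1 = 51, N2 = 16, T1 = 51 Nm
Using T2/T1 = N2/N1
T2 = T1 * N2 / N1
T2 = 51 * 16 / 51
T2 = 816 / 51
T2 = 16 Nm

16 Nm


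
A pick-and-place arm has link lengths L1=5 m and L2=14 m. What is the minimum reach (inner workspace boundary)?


Given: L1 = 5 m, L2 = 14 m
For a 2-link planar arm, min reach = |L1 - L2| (second link folded back)
Min reach = |5 - 14|
Min reach = 9 m

9 m


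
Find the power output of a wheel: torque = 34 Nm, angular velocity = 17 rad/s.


Given: tau = 34 Nm, omega = 17 rad/s
Using P = tau * omega
P = 34 * 17
P = 578 W

578 W


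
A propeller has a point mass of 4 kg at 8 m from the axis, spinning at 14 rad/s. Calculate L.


Given: m = 4 kg, r = 8 m, omega = 14 rad/s
For a point mass: I = m*r^2
I = 4*8^2 = 4*64 = 256
L = I*omega = 256*14
L = 3584 kg*m^2/s

3584 kg*m^2/s


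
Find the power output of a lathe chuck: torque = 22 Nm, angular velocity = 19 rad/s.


Given: tau = 22 Nm, omega = 19 rad/s
Using P = tau * omega
P = 22 * 19
P = 418 W

418 W


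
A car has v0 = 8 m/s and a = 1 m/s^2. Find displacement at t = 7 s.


Given: v0 = 8 m/s, a = 1 m/s^2, t = 7 s
Using s = v0*t + (1/2)*a*t^2
s = 8*7 + (1/2)*1*7^2
s = 56 + (1/2)*49
s = 56 + 49/2
s = 161/2

161/2 m


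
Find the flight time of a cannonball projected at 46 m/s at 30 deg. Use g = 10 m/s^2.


Given: v0 = 46 m/s, theta = 30 deg, g = 10 m/s^2
sin(30) = 1/2
Using T = 2*v0*sin(theta) / g
T = 2*46*1/2 / 10
T = 46 / 10
T = 23/5 s

23/5 s


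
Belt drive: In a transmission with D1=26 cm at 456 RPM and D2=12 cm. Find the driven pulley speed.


Given: D1 = 26 cm, w1 = 456 RPM, D2 = 12 cm
Using D1*w1 = D2*w2
w2 = D1*w1 / D2
w2 = 26*456 / 12
w2 = 11856 / 12
w2 = 988 RPM

988 RPM


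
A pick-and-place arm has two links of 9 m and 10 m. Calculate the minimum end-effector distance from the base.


Given: L1 = 9 m, L2 = 10 m
For a 2-link planar arm, min reach = |L1 - L2| (second link folded back)
Min reach = |9 - 10|
Min reach = 1 m

1 m


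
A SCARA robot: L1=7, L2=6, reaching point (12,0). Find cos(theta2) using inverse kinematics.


Given: L1 = 7, L2 = 6, target (x, y) = (12, 0)
Using cos(theta2) = (x^2 + y^2 - L1^2 - L2^2) / (2*L1*L2)
x^2 + y^2 = 12^2 + 0 = 144
L1^2 + L2^2 = 49 + 36 = 85
Numerator = 144 - 85 = 59
Denominator = 2*7*6 = 84
cos(theta2) = 59/84 = 59/84

59/84


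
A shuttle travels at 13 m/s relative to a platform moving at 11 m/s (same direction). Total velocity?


Given: object velocity = 13 m/s, platform velocity = 11 m/s (same direction)
Using classical velocity addition: v_total = v_object + v_platform
v_total = 13 + 11
v_total = 24 m/s

24 m/s


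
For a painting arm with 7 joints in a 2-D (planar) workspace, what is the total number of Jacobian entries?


Given: task space dimension = 2, joints = 7
Jacobian is a 2 x 7 matrix
Total entries = rows * columns
Total = 2 * 7
Total = 14

14


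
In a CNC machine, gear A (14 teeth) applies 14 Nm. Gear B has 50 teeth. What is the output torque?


Given: N1 = 14, N2 = 50, T1 = 14 Nm
Using T2/T1 = N2/N1
T2 = T1 * N2 / N1
T2 = 14 * 50 / 14
T2 = 700 / 14
T2 = 50 Nm

50 Nm


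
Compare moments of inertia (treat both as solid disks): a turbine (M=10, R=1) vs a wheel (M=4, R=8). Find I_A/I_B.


Given: M1=10 kg, R1=1 m, M2=4 kg, R2=8 m
For a disk: I = (1/2)*M*R^2, so I_A/I_B = (M1*R1^2)/(M2*R2^2)
M1*R1^2 = 10*1 = 10
M2*R2^2 = 4*64 = 256
I_A/I_B = 10/256 = 5/128

5/128


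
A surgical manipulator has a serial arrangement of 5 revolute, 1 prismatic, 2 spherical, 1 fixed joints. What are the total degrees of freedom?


Given: serial robot with 5 revolute, 1 prismatic, 2 spherical, 1 fixed joints
DOF contribution per joint type: revolute=1, prismatic=1, spherical=3, fixed=0
DOF = 5*1 + 1*1 + 2*3 + 1*0
DOF = 12

12


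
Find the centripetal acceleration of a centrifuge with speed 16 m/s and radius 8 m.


Given: v = 16 m/s, r = 8 m
Using a_c = v^2 / r
a_c = 16^2 / 8
a_c = 256 / 8
a_c = 32 m/s^2

32 m/s^2


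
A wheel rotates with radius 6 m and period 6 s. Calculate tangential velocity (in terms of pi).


Given: radius r = 6 m, period T = 6 s
Using v = 2*pi*r / T
v = 2*pi*6 / 6
v = 12*pi / 6
v = 2*pi m/s

2*pi m/s


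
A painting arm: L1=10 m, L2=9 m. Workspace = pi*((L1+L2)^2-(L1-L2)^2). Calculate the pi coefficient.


Given: L1 = 10, L2 = 9
(L1+L2)^2 = (19)^2 = 361
(L1-L2)^2 = (1)^2 = 1
Difference = 361 - 1 = 360
This equals 4*L1*L2 = 4*10*9 = 360
Workspace area = 360*pi

360


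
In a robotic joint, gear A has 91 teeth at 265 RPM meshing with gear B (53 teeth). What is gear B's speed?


Given: N1 = 91 teeth, w1 = 265 RPM, N2 = 53 teeth
Using N1*w1 = N2*w2
w2 = N1*w1 / N2
w2 = 91*265 / 53
w2 = 24115 / 53
w2 = 455 RPM

455 RPM


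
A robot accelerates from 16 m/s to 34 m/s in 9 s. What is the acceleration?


Given: initial velocity v0 = 16 m/s, final velocity v = 34 m/s, time t = 9 s
Using a = (v - v0) / t
a = (34 - 16) / 9
a = 18 / 9
a = 2 m/s^2

2 m/s^2


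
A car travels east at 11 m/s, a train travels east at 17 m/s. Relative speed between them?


Given: v_A = 11 m/s east, v_B = 17 m/s east
Both move in the same direction; relative speed = |v_A - v_B|
|11 - 17| = |-6|
= 6 m/s

6 m/s


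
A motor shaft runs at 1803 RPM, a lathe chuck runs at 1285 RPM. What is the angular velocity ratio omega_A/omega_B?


Given: RPM_A = 1803, RPM_B = 1285
omega = 2*pi*RPM/60, so omega_A/omega_B = RPM_A / RPM_B
omega_A/omega_B = 1803 / 1285
omega_A/omega_B = 1803/1285

1803/1285


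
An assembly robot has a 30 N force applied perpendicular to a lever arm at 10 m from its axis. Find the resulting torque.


Given: F = 30 N, r = 10 m, angle = 90 deg (perpendicular)
Using tau = F * r * sin(90)
sin(90) = 1
tau = 30 * 10 * 1
tau = 300 Nm

300 Nm


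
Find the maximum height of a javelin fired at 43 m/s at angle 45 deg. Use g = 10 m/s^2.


Given: v0 = 43 m/s, theta = 45 deg, g = 10 m/s^2
sin^2(45) = 1/2
Using H = v0^2 * sin^2(theta) / (2*g)
H = 43^2 * 1/2 / (2*10)
H = 1849 * 1/2 / 20
H = 1849/2 / 20
H = 1849/40 m

1849/40 m


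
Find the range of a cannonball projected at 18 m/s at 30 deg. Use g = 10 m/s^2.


Given: v0 = 18 m/s, theta = 30 deg, g = 10 m/s^2
sin(2*30) = sin(60) = sqrt(3)/2
Using R = v0^2 * sin(2*theta) / g
R = 18^2 * (sqrt(3)/2) / 10
R = 324 * sqrt(3) / 20
R = 81/5*sqrt(3) m

81/5*sqrt(3) m


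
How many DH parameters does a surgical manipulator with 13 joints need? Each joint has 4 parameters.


Given: 13 joints, 4 DH parameters per joint (d, theta, a, alpha)
Total DH parameters = number_of_joints * 4
Total = 13 * 4
Total = 52

52


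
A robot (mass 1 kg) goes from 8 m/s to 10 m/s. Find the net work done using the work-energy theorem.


Given: m = 1 kg, v0 = 8 m/s, v = 10 m/s
Using W = (1/2)*m*(v^2 - v0^2)
v^2 = 10^2 = 100
v0^2 = 8^2 = 64
v^2 - v0^2 = 100 - 64 = 36
W = (1/2)*1*36 = 18 J

18 J


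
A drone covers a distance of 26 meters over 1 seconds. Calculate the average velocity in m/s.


Given: distance d = 26 m, time t = 1 s
Using v = d / t
v = 26 / 1
v = 26 m/s

26 m/s


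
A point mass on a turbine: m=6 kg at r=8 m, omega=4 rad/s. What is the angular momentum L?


Given: m = 6 kg, r = 8 m, omega = 4 rad/s
For a point mass: I = m*r^2
I = 6*8^2 = 6*64 = 384
L = I*omega = 384*4
L = 1536 kg*m^2/s

1536 kg*m^2/s


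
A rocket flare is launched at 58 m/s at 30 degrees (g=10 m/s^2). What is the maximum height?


Given: v0 = 58 m/s, theta = 30 deg, g = 10 m/s^2
sin^2(30) = 1/4
Using H = v0^2 * sin^2(theta) / (2*g)
H = 58^2 * 1/4 / (2*10)
H = 3364 * 1/4 / 20
H = 841 / 20
H = 841/20 m

841/20 m


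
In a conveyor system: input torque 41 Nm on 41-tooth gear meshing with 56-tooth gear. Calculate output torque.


Given: N1 = 41, N2 = 56, T1 = 41 Nm
Using T2/T1 = N2/N1
T2 = T1 * N2 / N1
T2 = 41 * 56 / 41
T2 = 2296 / 41
T2 = 56 Nm

56 Nm


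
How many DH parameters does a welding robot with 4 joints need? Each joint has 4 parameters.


Given: 4 joints, 4 DH parameters per joint (d, theta, a, alpha)
Total DH parameters = number_of_joints * 4
Total = 4 * 4
Total = 16

16


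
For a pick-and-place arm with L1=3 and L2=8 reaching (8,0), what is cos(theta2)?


Given: L1 = 3, L2 = 8, target (x, y) = (8, 0)
Using cos(theta2) = (x^2 + y^2 - L1^2 - L2^2) / (2*L1*L2)
x^2 + y^2 = 8^2 + 0 = 64
L1^2 + L2^2 = 9 + 64 = 73
Numerator = 64 - 73 = -9
Denominator = 2*3*8 = 48
cos(theta2) = -9/48 = -3/16

-3/16


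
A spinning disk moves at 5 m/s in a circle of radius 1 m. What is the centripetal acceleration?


Given: v = 5 m/s, r = 1 m
Using a_c = v^2 / r
a_c = 5^2 / 1
a_c = 25 / 1
a_c = 25 m/s^2

25 m/s^2


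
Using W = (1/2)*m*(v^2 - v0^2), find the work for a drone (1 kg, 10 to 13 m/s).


Given: m = 1 kg, v0 = 10 m/s, v = 13 m/s
Using W = (1/2)*m*(v^2 - v0^2)
v^2 = 13^2 = 169
v0^2 = 10^2 = 100
v^2 - v0^2 = 169 - 100 = 69
W = (1/2)*1*69 = 69/2 J

69/2 J


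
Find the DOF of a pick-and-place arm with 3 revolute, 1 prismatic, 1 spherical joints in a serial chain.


Given: serial robot with 3 revolute, 1 prismatic, 1 spherical joints
DOF contribution per joint type: revolute=1, prismatic=1, spherical=3, fixed=0
DOF = 3*1 + 1*1 + 1*3
DOF = 7

7


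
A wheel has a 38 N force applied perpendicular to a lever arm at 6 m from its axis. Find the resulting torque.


Given: F = 38 N, r = 6 m, angle = 90 deg (perpendicular)
Using tau = F * r * sin(90)
sin(90) = 1
tau = 38 * 6 * 1
tau = 228 Nm

228 Nm


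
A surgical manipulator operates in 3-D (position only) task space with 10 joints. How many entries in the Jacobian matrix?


Given: task space dimension = 3, joints = 10
Jacobian is a 3 x 10 matrix
Total entries = rows * columns
Total = 3 * 10
Total = 30

30


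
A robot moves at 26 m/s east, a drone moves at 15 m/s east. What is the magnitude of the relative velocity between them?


Given: v_A = 26 m/s east, v_B = 15 m/s east
Both move in the same direction; relative speed = |v_A - v_B|
|26 - 15| = |11|
= 11 m/s

11 m/s


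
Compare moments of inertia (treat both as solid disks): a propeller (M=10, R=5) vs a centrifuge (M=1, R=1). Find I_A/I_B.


Given: M1=10 kg, R1=5 m, M2=1 kg, R2=1 m
For a disk: I = (1/2)*M*R^2, so I_A/I_B = (M1*R1^2)/(M2*R2^2)
M1*R1^2 = 10*25 = 250
M2*R2^2 = 1*1 = 1
I_A/I_B = 250/1 = 250

250


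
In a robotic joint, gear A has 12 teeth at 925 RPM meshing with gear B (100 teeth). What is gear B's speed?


Given: N1 = 12 teeth, w1 = 925 RPM, N2 = 100 teeth
Using N1*w1 = N2*w2
w2 = N1*w1 / N2
w2 = 12*925 / 100
w2 = 11100 / 100
w2 = 111 RPM

111 RPM


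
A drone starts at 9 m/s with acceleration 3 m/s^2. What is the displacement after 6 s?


Given: v0 = 9 m/s, a = 3 m/s^2, t = 6 s
Using s = v0*t + (1/2)*a*t^2
s = 9*6 + (1/2)*3*6^2
s = 54 + (1/2)*108
s = 54 + 54
s = 108

108 m


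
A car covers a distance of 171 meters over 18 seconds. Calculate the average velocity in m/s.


Given: distance d = 171 m, time t = 18 s
Using v = d / t
v = 171 / 18
v = 19/2 m/s

19/2 m/s


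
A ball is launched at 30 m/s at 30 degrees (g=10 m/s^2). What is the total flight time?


Given: v0 = 30 m/s, theta = 30 deg, g = 10 m/s^2
sin(30) = 1/2
Using T = 2*v0*sin(theta) / g
T = 2*30*1/2 / 10
T = 30 / 10
T = 3 s

3 s


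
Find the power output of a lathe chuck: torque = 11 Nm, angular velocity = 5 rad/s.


Given: tau = 11 Nm, omega = 5 rad/s
Using P = tau * omega
P = 11 * 5
P = 55 W

55 W


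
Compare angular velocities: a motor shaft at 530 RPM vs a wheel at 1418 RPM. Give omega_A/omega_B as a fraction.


Given: RPM_A = 530, RPM_B = 1418
omega = 2*pi*RPM/60, so omega_A/omega_B = RPM_A / RPM_B
omega_A/omega_B = 530 / 1418
omega_A/omega_B = 265/709

265/709


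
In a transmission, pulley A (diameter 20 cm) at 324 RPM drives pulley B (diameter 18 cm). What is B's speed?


Given: D1 = 20 cm, w1 = 324 RPM, D2 = 18 cm
Using D1*w1 = D2*w2
w2 = D1*w1 / D2
w2 = 20*324 / 18
w2 = 6480 / 18
w2 = 360 RPM

360 RPM


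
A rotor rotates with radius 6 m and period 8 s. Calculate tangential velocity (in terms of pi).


Given: radius r = 6 m, period T = 8 s
Using v = 2*pi*r / T
v = 2*pi*6 / 8
v = 12*pi / 8
v = 3/2*pi m/s

3/2*pi m/s


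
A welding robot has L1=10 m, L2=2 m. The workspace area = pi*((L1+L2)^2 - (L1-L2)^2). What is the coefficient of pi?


Given: L1 = 10, L2 = 2
(L1+L2)^2 = (12)^2 = 144
(L1-L2)^2 = (8)^2 = 64
Difference = 144 - 64 = 80
This equals 4*L1*L2 = 4*10*2 = 80
Workspace area = 80*pi

80


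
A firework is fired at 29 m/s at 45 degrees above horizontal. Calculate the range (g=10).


Given: v0 = 29 m/s, theta = 45 deg, g = 10 m/s^2
sin(2*45) = sin(90) = 1
Using R = v0^2 * sin(2*theta) / g
R = 29^2 * 1 / 10
R = 841 / 10
R = 841/10 m

841/10 m


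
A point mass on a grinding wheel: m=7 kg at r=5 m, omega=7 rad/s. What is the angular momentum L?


Given: m = 7 kg, r = 5 m, omega = 7 rad/s
For a point mass: I = m*r^2
I = 7*5^2 = 7*25 = 175
L = I*omega = 175*7
L = 1225 kg*m^2/s

1225 kg*m^2/s


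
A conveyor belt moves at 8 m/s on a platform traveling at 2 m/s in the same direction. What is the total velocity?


Given: object velocity = 8 m/s, platform velocity = 2 m/s (same direction)
Using classical velocity addition: v_total = v_object + v_platform
v_total = 8 + 2
v_total = 10 m/s

10 m/s


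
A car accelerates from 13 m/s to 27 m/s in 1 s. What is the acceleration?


Given: initial velocity v0 = 13 m/s, final velocity v = 27 m/s, time t = 1 s
Using a = (v - v0) / t
a = (27 - 13) / 1
a = 14 / 1
a = 14 m/s^2

14 m/s^2


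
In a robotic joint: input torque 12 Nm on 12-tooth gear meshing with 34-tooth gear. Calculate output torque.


Given: N1 = 12, N2 = 34, T1 = 12 Nm
Using T2/T1 = N2/N1
T2 = T1 * N2 / N1
T2 = 12 * 34 / 12
T2 = 408 / 12
T2 = 34 Nm

34 Nm


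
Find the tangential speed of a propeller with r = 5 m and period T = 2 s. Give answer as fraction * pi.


Given: radius r = 5 m, period T = 2 s
Using v = 2*pi*r / T
v = 2*pi*5 / 2
v = 10*pi / 2
v = 5*pi m/s

5*pi m/s


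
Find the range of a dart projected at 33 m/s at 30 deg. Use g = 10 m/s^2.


Given: v0 = 33 m/s, theta = 30 deg, g = 10 m/s^2
sin(2*30) = sin(60) = sqrt(3)/2
Using R = v0^2 * sin(2*theta) / g
R = 33^2 * (sqrt(3)/2) / 10
R = 1089 * sqrt(3) / 20
R = 1089/20*sqrt(3) m

1089/20*sqrt(3) m


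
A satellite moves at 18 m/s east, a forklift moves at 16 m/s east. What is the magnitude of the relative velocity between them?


Given: v_A = 18 m/s east, v_B = 16 m/s east
Both move in the same direction; relative speed = |v_A - v_B|
|18 - 16| = |2|
= 2 m/s

2 m/s


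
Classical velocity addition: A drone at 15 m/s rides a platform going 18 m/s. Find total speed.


Given: object velocity = 15 m/s, platform velocity = 18 m/s (same direction)
Using classical velocity addition: v_total = v_object + v_platform
v_total = 15 + 18
v_total = 33 m/s

33 m/s


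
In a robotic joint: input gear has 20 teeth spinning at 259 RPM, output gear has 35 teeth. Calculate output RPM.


Given: N1 = 20 teeth, w1 = 259 RPM, N2 = 35 teeth
Using N1*w1 = N2*w2
w2 = N1*w1 / N2
w2 = 20*259 / 35
w2 = 5180 / 35
w2 = 148 RPM

148 RPM


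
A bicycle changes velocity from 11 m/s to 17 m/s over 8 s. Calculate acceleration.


Given: initial velocity v0 = 11 m/s, final velocity v = 17 m/s, time t = 8 s
Using a = (v - v0) / t
a = (17 - 11) / 8
a = 6 / 8
a = 3/4 m/s^2

3/4 m/s^2


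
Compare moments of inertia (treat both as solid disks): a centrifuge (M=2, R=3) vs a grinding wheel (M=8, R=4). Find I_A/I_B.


Given: M1=2 kg, R1=3 m, M2=8 kg, R2=4 m
For a disk: I = (1/2)*M*R^2, so I_A/I_B = (M1*R1^2)/(M2*R2^2)
M1*R1^2 = 2*9 = 18
M2*R2^2 = 8*16 = 128
I_A/I_B = 18/128 = 9/64

9/64


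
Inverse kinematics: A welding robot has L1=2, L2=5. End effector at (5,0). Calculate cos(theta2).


Given: L1 = 2, L2 = 5, target (x, y) = (5, 0)
Using cos(theta2) = (x^2 + y^2 - L1^2 - L2^2) / (2*L1*L2)
x^2 + y^2 = 5^2 + 0 = 25
L1^2 + L2^2 = 4 + 25 = 29
Numerator = 25 - 29 = -4
Denominator = 2*2*5 = 20
cos(theta2) = -4/20 = -1/5

-1/5


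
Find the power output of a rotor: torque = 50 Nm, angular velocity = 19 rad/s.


Given: tau = 50 Nm, omega = 19 rad/s
Using P = tau * omega
P = 50 * 19
P = 950 W

950 W


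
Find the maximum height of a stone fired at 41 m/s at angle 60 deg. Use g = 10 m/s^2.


Given: v0 = 41 m/s, theta = 60 deg, g = 10 m/s^2
sin^2(60) = 3/4
Using H = v0^2 * sin^2(theta) / (2*g)
H = 41^2 * 3/4 / (2*10)
H = 1681 * 3/4 / 20
H = 5043/4 / 20
H = 5043/80 m

5043/80 m


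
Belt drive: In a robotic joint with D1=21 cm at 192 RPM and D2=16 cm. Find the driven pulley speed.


Given: D1 = 21 cm, w1 = 192 RPM, D2 = 16 cm
Using D1*w1 = D2*w2
w2 = D1*w1 / D2
w2 = 21*192 / 16
w2 = 4032 / 16
w2 = 252 RPM

252 RPM


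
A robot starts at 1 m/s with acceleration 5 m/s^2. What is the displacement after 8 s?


Given: v0 = 1 m/s, a = 5 m/s^2, t = 8 s
Using s = v0*t + (1/2)*a*t^2
s = 1*8 + (1/2)*5*8^2
s = 8 + (1/2)*320
s = 8 + 160
s = 168

168 m


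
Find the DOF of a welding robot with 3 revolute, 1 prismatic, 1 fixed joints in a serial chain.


Given: serial robot with 3 revolute, 1 prismatic, 1 fixed joints
DOF contribution per joint type: revolute=1, prismatic=1, spherical=3, fixed=0
DOF = 3*1 + 1*1 + 1*0
DOF = 4

4


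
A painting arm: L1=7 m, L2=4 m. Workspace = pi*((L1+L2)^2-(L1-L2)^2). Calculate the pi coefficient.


Given: L1 = 7, L2 = 4
(L1+L2)^2 = (11)^2 = 121
(L1-L2)^2 = (3)^2 = 9
Difference = 121 - 9 = 112
This equals 4*L1*L2 = 4*7*4 = 112
Workspace area = 112*pi

112


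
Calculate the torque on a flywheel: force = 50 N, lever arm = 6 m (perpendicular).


Given: F = 50 N, r = 6 m, angle = 90 deg (perpendicular)
Using tau = F * r * sin(90)
sin(90) = 1
tau = 50 * 6 * 1
tau = 300 Nm

300 Nm


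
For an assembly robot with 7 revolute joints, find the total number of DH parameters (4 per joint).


Given: 7 joints, 4 DH parameters per joint (d, theta, a, alpha)
Total DH parameters = number_of_joints * 4
Total = 7 * 4
Total = 28

28


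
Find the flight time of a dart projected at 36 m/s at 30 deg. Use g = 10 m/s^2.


Given: v0 = 36 m/s, theta = 30 deg, g = 10 m/s^2
sin(30) = 1/2
Using T = 2*v0*sin(theta) / g
T = 2*36*1/2 / 10
T = 36 / 10
T = 18/5 s

18/5 s


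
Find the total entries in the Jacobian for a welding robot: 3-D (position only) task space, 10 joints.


Given: task space dimension = 3, joints = 10
Jacobian is a 3 x 10 matrix
Total entries = rows * columns
Total = 3 * 10
Total = 30

30


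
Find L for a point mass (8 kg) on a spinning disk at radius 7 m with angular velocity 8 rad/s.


Given: m = 8 kg, r = 7 m, omega = 8 rad/s
For a point mass: I = m*r^2
I = 8*7^2 = 8*49 = 392
L = I*omega = 392*8
L = 3136 kg*m^2/s

3136 kg*m^2/s


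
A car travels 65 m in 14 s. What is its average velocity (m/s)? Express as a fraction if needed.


Given: distance d = 65 m, time t = 14 s
Using v = d / t
v = 65 / 14
v = 65/14 m/s

65/14 m/s


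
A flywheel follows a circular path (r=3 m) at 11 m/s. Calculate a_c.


Given: v = 11 m/s, r = 3 m
Using a_c = v^2 / r
a_c = 11^2 / 3
a_c = 121 / 3
a_c = 121/3 m/s^2

121/3 m/s^2


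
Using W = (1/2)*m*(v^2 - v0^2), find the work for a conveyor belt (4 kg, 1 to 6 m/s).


Given: m = 4 kg, v0 = 1 m/s, v = 6 m/s
Using W = (1/2)*m*(v^2 - v0^2)
v^2 = 6^2 = 36
v0^2 = 1^2 = 1
v^2 - v0^2 = 36 - 1 = 35
W = (1/2)*4*35 = 70 J

70 J


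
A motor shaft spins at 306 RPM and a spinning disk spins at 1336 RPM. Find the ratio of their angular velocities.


Given: RPM_A = 306, RPM_B = 1336
omega = 2*pi*RPM/60, so omega_A/omega_B = RPM_A / RPM_B
omega_A/omega_B = 306 / 1336
omega_A/omega_B = 153/668

153/668


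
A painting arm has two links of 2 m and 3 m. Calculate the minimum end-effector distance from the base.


Given: L1 = 2 m, L2 = 3 m
For a 2-link planar arm, min reach = |L1 - L2| (second link folded back)
Min reach = |2 - 3|
Min reach = 1 m

1 m


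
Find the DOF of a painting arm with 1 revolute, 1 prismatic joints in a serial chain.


Given: serial robot with 1 revolute, 1 prismatic joints
DOF contribution per joint type: revolute=1, prismatic=1, spherical=3, fixed=0
DOF = 1*1 + 1*1
DOF = 2

2


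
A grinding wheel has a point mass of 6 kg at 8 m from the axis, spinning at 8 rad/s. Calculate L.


Given: m = 6 kg, r = 8 m, omega = 8 rad/s
For a point mass: I = m*r^2
I = 6*8^2 = 6*64 = 384
L = I*omega = 384*8
L = 3072 kg*m^2/s

3072 kg*m^2/s


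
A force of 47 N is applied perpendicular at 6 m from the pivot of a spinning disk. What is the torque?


Given: F = 47 N, r = 6 m, angle = 90 deg (perpendicular)
Using tau = F * r * sin(90)
sin(90) = 1
tau = 47 * 6 * 1
tau = 282 Nm

282 Nm


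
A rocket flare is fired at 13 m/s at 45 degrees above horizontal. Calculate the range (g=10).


Given: v0 = 13 m/s, theta = 45 deg, g = 10 m/s^2
sin(2*45) = sin(90) = 1
Using R = v0^2 * sin(2*theta) / g
R = 13^2 * 1 / 10
R = 169 / 10
R = 169/10 m

169/10 m
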